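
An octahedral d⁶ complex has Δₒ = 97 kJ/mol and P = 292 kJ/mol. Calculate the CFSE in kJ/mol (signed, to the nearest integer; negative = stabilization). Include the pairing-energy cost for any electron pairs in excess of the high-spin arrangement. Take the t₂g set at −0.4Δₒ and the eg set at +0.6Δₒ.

Since Δₒ = 97 kJ/mol < P = 292 kJ/mol, the complex adopts the high-spin configuration.
That gives t₂g⁴ eg².
Orbital CFSE = -0.4Δₒ = -0.4 × 97 = -39 kJ/mol.
High-spin has no excess pairs, so no pairing correction applies.

-39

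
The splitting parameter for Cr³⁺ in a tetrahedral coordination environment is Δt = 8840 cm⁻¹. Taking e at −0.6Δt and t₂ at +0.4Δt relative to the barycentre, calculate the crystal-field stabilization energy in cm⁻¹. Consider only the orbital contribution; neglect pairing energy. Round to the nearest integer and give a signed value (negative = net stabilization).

-7072

Group 6 minus oxidation state +3 gives a d³ configuration for Cr³⁺.
Tetrahedral fields are weak (Δₜ ≈ 4/9 Δₒ), so electrons fill high-spin.
Electron filling gives e² t₂¹.
Orbital CFSE = 2(-0.6) + 1(0.4) = -0.8Δt = -0.8 × 8840 = -7072 cm⁻¹.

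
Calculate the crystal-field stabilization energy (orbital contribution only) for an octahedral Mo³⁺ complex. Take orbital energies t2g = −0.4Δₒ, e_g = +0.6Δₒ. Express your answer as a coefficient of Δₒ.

Mo sits in group 6; removing 3 electrons leaves Mo³⁺ with 6 − 3 = 3 d electrons.
For octahedral d³ the high- and low-spin configurations coincide.
Configuration: t2g^3 e_g^0.
CFSE = 3(-0.4Δₒ) + 0(0.6Δₒ) = -1.2Δₒ + 0.0Δₒ = -1.2Δₒ.

-1.2 Δₒ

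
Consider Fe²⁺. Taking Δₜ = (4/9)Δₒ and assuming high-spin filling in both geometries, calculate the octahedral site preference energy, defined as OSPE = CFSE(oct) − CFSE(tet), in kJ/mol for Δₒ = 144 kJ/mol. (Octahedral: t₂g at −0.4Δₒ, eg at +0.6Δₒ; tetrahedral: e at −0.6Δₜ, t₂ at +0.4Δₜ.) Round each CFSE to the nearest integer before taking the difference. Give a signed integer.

-20

Fe²⁺: group 8, so d-count = 8 − 2 = 6.
In an octahedral site d⁶ (HS) is t2g^4 e_g^2, giving CFSE(oct) = -0.4Δₒ = -58 kJ/mol.
In a tetrahedral site the filling is e^3 t2^3: CFSE(tet) = -0.6Δₜ = -0.6 × (4/9)(144) = -38 kJ/mol.
OSPE = -58 − (-38) = -20 kJ/mol.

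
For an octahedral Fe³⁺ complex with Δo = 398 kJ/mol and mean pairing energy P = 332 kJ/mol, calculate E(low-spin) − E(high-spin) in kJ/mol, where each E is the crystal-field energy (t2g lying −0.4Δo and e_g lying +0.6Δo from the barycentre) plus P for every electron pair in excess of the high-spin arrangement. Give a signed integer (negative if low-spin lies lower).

Fe is in group 8, so Fe³⁺ is d⁵ (8 − 3 = 5).
In the high-spin limit (t2g^3 e_g^2) the orbital term is 0.0Δo = 0 kJ/mol, with no excess pairing.
Low-spin t2g^5 e_g^0 gives -2.0Δo = -796 kJ/mol, but forming 2 extra pairs costs 2P = 664 kJ/mol, so E(LS) = -796 + 664 = -132 kJ/mol.
E(LS) − E(HS) = -132 − (0) = -132 kJ/mol.

-132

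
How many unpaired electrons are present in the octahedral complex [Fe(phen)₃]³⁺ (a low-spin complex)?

phen is neutral, so the +3 overall charge sits on Fe: oxidation state +3.
Fe is in group 8, so Fe³⁺ is d⁵ (8 − 3 = 5).
Configuration: t₂g⁵ eg⁰, giving 1 unpaired electron.

1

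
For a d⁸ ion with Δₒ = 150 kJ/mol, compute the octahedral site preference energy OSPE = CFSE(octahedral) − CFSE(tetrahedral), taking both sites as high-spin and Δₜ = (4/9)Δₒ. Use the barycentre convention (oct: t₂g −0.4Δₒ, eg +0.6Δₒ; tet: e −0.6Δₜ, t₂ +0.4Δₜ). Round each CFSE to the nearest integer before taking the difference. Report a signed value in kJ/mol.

In an octahedral site d⁸ (HS) is t₂g⁶ eg², giving CFSE(oct) = -1.2Δₒ = -180 kJ/mol.
In a tetrahedral site the filling is e⁴ t₂⁴: CFSE(tet) = -0.8Δₜ = -0.8 × (4/9)(150) = -53 kJ/mol.
Subtracting, OSPE = -180 − (-53) = -127 kJ/mol.

-127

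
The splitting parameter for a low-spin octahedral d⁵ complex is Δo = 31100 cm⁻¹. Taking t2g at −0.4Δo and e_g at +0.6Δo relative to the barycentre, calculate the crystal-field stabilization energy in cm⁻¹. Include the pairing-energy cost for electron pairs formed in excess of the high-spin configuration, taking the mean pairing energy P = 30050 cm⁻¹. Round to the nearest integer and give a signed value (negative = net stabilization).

-2100

Configuration: t2g^5 e_g^0.
Orbital CFSE = 5(-0.4) + 0(0.6) = -2.0Δo = -2.0 × 31100 = -62200 cm⁻¹.
Relative to high-spin t2g^3 e_g^2 (0 paired), the low-spin configuration has 2 additional pairs, contributing +2 × 30050 = +60100 cm⁻¹.
Combining: -62200 + 60100 = -2100 cm⁻¹.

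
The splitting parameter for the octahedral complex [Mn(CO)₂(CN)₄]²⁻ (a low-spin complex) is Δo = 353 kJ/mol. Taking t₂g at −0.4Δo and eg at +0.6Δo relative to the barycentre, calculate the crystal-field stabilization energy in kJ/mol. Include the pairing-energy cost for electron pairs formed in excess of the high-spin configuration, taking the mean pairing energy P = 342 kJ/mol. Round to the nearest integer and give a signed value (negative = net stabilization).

Ligand charges: 2×(+0) from CO and 4×(-1) from CN⁻ sum to -4; with overall charge -2, Mn is +2.
Mn²⁺: group 7, so d-count = 7 − 2 = 5.
The d⁵ electrons fill as t₂g⁵ eg⁰.
CFSE(orbital) = 5×(-0.4Δo) + 0×(0.6Δo) = -2.0Δo; with Δo = 353 kJ/mol that is -706 kJ/mol.
High-spin d⁵ would be t₂g³ eg² with 0 pairs; low-spin has 2, so 2 excess pairs cost +2P = +684 kJ/mol.
Net CFSE = -706 + 684 = -22 kJ/mol.

-22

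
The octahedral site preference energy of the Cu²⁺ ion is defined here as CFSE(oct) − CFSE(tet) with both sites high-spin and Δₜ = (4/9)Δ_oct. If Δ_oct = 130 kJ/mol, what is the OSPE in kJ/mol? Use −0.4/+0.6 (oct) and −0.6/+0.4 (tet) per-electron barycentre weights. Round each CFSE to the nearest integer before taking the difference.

Group 11 minus oxidation state +2 gives a d⁹ configuration for Cu²⁺.
Octahedral high-spin t₂g⁶ eg³: CFSE = -0.6 × 130 = -78 kJ/mol.
Tetrahedral: e⁴ t₂⁵, CFSE = 4(−0.6) + 5(+0.4) = -0.4Δₜ = -0.4 × (4/9) × 130 = -23 kJ/mol.
OSPE = -78 − (-23) = -55 kJ/mol.

-55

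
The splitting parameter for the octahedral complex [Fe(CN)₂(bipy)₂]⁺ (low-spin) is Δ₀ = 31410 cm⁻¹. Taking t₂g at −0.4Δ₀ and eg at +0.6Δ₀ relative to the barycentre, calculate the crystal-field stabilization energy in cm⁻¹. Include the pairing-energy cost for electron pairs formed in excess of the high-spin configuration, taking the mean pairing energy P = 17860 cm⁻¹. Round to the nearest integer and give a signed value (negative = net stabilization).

-27100

Ligand charges: 2×(-1) from CN⁻ and 2×(+0) from bipy sum to -2; with overall charge +1, Fe is +3.
Group 8 minus oxidation state +3 gives a d⁵ configuration for Fe³⁺.
The d⁵ electrons fill as t₂g⁵ eg⁰.
Orbital CFSE = 5(-0.4) + 0(0.6) = -2.0Δ₀ = -2.0 × 31410 = -62820 cm⁻¹.
Relative to high-spin t₂g³ eg² (0 paired), the low-spin configuration has 2 additional pairs, contributing +2 × 17860 = +35720 cm⁻¹.
Combining: -62820 + 35720 = -27100 cm⁻¹.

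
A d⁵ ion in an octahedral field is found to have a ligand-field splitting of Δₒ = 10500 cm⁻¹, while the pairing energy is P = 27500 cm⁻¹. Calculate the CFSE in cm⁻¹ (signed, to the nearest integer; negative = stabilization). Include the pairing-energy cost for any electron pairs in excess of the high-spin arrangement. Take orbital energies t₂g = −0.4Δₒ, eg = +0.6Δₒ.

0

Δₒ < P, so pairing is avoided: the ground state is high-spin.
Filling d⁵ accordingly: t₂g³ eg².
Orbital CFSE = 0.0Δₒ = 0.0 × 10500 = 0 cm⁻¹.
High-spin has no excess pairs, so no pairing correction applies.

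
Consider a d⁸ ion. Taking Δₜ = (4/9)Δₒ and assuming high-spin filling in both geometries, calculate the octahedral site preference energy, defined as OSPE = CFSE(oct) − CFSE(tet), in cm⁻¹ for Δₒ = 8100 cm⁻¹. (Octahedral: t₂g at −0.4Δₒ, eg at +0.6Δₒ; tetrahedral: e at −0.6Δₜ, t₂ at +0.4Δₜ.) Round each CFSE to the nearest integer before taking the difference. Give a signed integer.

-6840

In an octahedral site d⁸ (HS) is t₂g⁶ eg², giving CFSE(oct) = -1.2Δₒ = -9720 cm⁻¹.
In a tetrahedral site the filling is e⁴ t₂⁴: CFSE(tet) = -0.8Δₜ = -0.8 × (4/9)(8100) = -2880 cm⁻¹.
Subtracting, OSPE = -9720 − (-2880) = -6840 cm⁻¹.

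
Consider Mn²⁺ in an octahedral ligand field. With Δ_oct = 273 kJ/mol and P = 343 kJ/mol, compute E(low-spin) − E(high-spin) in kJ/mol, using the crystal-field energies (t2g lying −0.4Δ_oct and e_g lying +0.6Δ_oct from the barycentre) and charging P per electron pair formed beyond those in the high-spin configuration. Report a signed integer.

140

Mn sits in group 7; removing 2 electrons leaves Mn²⁺ with 7 − 2 = 5 d electrons.
High-spin: t2g^3 e_g^2, CFSE = 0.0Δ_oct = 0 kJ/mol.
Low-spin: t2g^5 e_g^0, orbital CFSE = -2.0Δ_oct = -546 kJ/mol; plus 2 excess pairs × P = +686 kJ/mol; total 140 kJ/mol.
Thus E(LS) − E(HS) = 140 kJ/mol.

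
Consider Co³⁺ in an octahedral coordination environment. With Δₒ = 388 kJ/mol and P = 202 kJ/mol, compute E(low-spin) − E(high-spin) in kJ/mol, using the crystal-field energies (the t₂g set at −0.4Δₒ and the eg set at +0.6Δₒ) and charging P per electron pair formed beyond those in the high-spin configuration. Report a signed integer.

-372

Co³⁺: group 9, so d-count = 9 − 3 = 6.
In the high-spin limit (t₂g⁴ eg²) the orbital term is -0.4Δₒ = -155 kJ/mol, with no excess pairing.
Low-spin t₂g⁶ eg⁰ gives -2.4Δₒ = -931 kJ/mol, but forming 2 extra pairs costs 2P = 404 kJ/mol, so E(LS) = -931 + 404 = -527 kJ/mol.
E(LS) − E(HS) = -527 − (-155) = -372 kJ/mol.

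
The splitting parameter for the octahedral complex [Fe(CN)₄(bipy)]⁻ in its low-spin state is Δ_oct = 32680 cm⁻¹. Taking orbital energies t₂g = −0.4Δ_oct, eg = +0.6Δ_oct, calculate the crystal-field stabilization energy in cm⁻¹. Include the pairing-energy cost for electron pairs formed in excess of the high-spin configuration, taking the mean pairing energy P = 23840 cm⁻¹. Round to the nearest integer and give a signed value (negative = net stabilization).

-17680

Ligand charges: 4×(-1) from CN⁻ and 1×(+0) from bipy sum to -4; with overall charge -1, Fe is +3.
Fe³⁺: group 8, so d-count = 8 − 3 = 5.
Electron filling gives t₂g⁵ eg⁰.
The orbital stabilization is -2.0Δ_oct = -2.0 × 32680 = -65360 cm⁻¹.
Relative to high-spin t₂g³ eg² (0 paired), the low-spin configuration has 2 additional pairs, contributing +2 × 23840 = +47680 cm⁻¹.
Overall CFSE = -65360 + 47680 = -17680 cm⁻¹.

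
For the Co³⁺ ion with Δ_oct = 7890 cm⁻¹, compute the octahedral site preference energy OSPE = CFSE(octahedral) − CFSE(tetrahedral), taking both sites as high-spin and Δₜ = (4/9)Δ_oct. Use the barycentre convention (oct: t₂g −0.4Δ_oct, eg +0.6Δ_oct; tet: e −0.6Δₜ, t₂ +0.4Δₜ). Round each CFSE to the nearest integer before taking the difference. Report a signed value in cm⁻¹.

-1052

Co sits in group 9; removing 3 electrons leaves Co³⁺ with 9 − 3 = 6 d electrons.
Octahedral high-spin t₂g⁴ eg²: CFSE = -0.4 × 7890 = -3156 cm⁻¹.
Tetrahedral e³ t₂³ gives -0.6Δₜ = -0.6 × (4/9) × 7890 = -2104 cm⁻¹.
Subtracting, OSPE = -3156 − (-2104) = -1052 cm⁻¹.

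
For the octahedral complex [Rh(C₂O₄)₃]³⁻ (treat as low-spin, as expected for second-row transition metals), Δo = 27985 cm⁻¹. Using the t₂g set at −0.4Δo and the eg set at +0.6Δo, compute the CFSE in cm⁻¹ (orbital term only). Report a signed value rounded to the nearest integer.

-67164

Each C₂O₄²⁻ contributes -2; 3 × (-2) = -6. With overall charge -3, Rh is in the +3 oxidation state.
Rh is in group 9, so Rh³⁺ is d⁶ (9 − 3 = 6).
Electron filling gives t₂g⁶ eg⁰.
CFSE(orbital) = 6×(-0.4Δo) + 0×(0.6Δo) = -2.4Δo; with Δo = 27985 cm⁻¹ that is -67164 cm⁻¹.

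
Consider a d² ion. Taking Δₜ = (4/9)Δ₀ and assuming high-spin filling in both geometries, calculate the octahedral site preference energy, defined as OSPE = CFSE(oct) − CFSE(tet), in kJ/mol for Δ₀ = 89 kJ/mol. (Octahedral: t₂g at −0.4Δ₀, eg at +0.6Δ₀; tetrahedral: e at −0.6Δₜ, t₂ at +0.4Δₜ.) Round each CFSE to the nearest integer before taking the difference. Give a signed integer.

Octahedral high-spin t2g^2 e_g^0: CFSE = -0.8 × 89 = -71 kJ/mol.
Tetrahedral e^2 t2^0 gives -1.2Δₜ = -1.2 × (4/9) × 89 = -47 kJ/mol.
OSPE = -71 − (-47) = -24 kJ/mol.

-24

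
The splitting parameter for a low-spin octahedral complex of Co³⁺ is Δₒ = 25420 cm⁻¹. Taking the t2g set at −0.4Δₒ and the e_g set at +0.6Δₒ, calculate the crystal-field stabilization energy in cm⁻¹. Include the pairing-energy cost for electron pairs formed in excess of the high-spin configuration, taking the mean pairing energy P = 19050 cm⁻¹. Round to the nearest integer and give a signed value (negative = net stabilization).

-22908

Co³⁺: group 9, so d-count = 9 − 3 = 6.
The d⁶ electrons fill as t2g^6 e_g^0.
CFSE(orbital) = 6×(-0.4Δₒ) + 0×(0.6Δₒ) = -2.4Δₒ; with Δₒ = 25420 cm⁻¹ that is -61008 cm⁻¹.
High-spin d⁶ would be t2g^4 e_g^2 with 1 pair; low-spin has 3, so 2 excess pairs cost +2P = +38100 cm⁻¹.
Overall CFSE = -61008 + 38100 = -22908 cm⁻¹.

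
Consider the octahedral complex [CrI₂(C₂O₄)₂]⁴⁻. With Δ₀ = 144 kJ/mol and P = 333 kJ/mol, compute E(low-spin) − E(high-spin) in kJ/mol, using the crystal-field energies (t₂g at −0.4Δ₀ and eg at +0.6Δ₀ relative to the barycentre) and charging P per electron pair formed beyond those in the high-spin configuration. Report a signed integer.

189

Ligand charges: 2×(-1) from I⁻ and 2×(-2) from C₂O₄²⁻ sum to -6; with overall charge -4, Cr is +2.
Cr²⁺: group 6, so d-count = 6 − 2 = 4.
High-spin: t₂g³ eg¹, CFSE = -0.6Δ₀ = -86 kJ/mol.
For low-spin the configuration is t₂g⁴ eg⁰: orbital energy -1.6 × 144 = -230 kJ/mol, and 1 additional pair relative to high-spin adds 333 kJ/mol, giving 103 kJ/mol.
Thus E(LS) − E(HS) = 189 kJ/mol.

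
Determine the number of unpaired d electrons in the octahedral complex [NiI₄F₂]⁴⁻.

Ligand charges: 4×(-1) from I⁻ and 2×(-1) from F⁻ sum to -6; with overall charge -4, Ni is +2.
Ni²⁺: group 10, so d-count = 10 − 2 = 8.
Configuration: t₂g⁶ eg², giving 2 unpaired electrons.

2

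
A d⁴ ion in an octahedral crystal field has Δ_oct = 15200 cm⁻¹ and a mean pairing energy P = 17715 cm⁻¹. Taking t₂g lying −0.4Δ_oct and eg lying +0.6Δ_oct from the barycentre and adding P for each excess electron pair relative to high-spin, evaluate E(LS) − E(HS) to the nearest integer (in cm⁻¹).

High-spin d⁴ fills as t₂g³ eg¹ with CFSE 3(−0.4) + 1(+0.6) = -0.6Δ_oct = -9120 cm⁻¹.
For low-spin the configuration is t₂g⁴ eg⁰: orbital energy -1.6 × 15200 = -24320 cm⁻¹, and 1 additional pair relative to high-spin adds 17715 cm⁻¹, giving -6605 cm⁻¹.
The difference is -6605 − (-9120) = 2515 cm⁻¹, so high-spin lies lower.

2515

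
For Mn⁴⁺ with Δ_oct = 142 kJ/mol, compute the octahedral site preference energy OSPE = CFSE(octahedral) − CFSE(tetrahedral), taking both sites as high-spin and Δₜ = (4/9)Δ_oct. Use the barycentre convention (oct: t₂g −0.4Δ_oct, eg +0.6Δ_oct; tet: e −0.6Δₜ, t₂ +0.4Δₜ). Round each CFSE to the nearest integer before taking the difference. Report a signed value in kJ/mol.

Mn sits in group 7; removing 4 electrons leaves Mn⁴⁺ with 7 − 4 = 3 d electrons.
Octahedral (high-spin): t2g^3 e_g^0, CFSE = 3(−0.4) + 0(+0.6) = -1.2Δ_oct = -1.2 × 142 = -170 kJ/mol.
Tetrahedral e^2 t2^1 gives -0.8Δₜ = -0.8 × (4/9) × 142 = -50 kJ/mol.
OSPE = CFSE(oct) − CFSE(tet) = -170 − (-50) = -120 kJ/mol.

-120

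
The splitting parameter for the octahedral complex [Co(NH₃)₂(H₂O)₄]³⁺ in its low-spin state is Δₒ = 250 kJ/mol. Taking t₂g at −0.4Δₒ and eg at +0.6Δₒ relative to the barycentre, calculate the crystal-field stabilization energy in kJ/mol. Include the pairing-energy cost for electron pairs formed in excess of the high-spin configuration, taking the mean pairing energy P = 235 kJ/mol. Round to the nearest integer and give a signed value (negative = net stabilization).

-130

Ligand charges: 2×(+0) from NH₃ and 4×(+0) from H₂O sum to +0; with overall charge +3, Co is +3.
Co³⁺: group 9, so d-count = 9 − 3 = 6.
Electron filling gives t₂g⁶ eg⁰.
The orbital stabilization is -2.4Δₒ = -2.4 × 250 = -600 kJ/mol.
Relative to high-spin t₂g⁴ eg² (1 paired), the low-spin configuration has 2 additional pairs, contributing +2 × 235 = +470 kJ/mol.
Net CFSE = -600 + 470 = -130 kJ/mol.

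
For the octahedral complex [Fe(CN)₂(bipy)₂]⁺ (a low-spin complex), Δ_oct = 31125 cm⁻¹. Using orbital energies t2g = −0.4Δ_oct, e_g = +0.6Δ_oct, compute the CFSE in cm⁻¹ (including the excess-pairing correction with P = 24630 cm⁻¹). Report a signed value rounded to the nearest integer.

Ligand charges: 2×(-1) from CN⁻ and 2×(+0) from bipy sum to -2; with overall charge +1, Fe is +3.
Group 8 minus oxidation state +3 gives a d⁵ configuration for Fe³⁺.
Electron filling gives t2g^5 e_g^0.
The orbital stabilization is -2.0Δ_oct = -2.0 × 31125 = -62250 cm⁻¹.
Pairing penalty: 2 pairs vs 0 in the high-spin reference → 2 extra × P = 49260 cm⁻¹.
Overall CFSE = -62250 + 49260 = -12990 cm⁻¹.

-12990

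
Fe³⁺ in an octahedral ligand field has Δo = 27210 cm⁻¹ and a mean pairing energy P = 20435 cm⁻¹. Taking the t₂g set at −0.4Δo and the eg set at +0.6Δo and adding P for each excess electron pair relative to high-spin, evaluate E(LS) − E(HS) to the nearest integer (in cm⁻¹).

Fe³⁺: group 8, so d-count = 8 − 3 = 5.
In the high-spin limit (t₂g³ eg²) the orbital term is 0.0Δo = 0 cm⁻¹, with no excess pairing.
Low-spin t₂g⁵ eg⁰ gives -2.0Δo = -54420 cm⁻¹, but forming 2 extra pairs costs 2P = 40870 cm⁻¹, so E(LS) = -54420 + 40870 = -13550 cm⁻¹.
The difference is -13550 − (0) = -13550 cm⁻¹, so low-spin lies lower.

-13550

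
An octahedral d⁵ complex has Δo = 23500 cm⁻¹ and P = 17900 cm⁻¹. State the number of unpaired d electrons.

1

Since Δo = 23500 cm⁻¹ > P = 17900 cm⁻¹, the complex adopts the low-spin configuration.
That gives t2g^5 e_g^0.
Unpaired electrons: 1.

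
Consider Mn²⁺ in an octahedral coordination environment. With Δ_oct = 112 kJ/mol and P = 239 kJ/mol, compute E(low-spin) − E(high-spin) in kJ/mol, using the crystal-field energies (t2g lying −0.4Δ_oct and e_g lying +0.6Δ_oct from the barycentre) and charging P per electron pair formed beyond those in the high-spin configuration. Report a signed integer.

254

Group 7 minus oxidation state +2 gives a d⁵ configuration for Mn²⁺.
High-spin: t2g^3 e_g^2, CFSE = 0.0Δ_oct = 0 kJ/mol.
Low-spin t2g^5 e_g^0 gives -2.0Δ_oct = -224 kJ/mol, but forming 2 extra pairs costs 2P = 478 kJ/mol, so E(LS) = -224 + 478 = 254 kJ/mol.
The difference is 254 − (0) = 254 kJ/mol, so high-spin lies lower.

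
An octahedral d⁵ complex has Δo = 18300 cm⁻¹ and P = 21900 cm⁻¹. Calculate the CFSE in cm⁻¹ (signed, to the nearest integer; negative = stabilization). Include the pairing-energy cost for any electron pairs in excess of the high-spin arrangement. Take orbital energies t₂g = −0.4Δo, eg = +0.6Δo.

Δo < P, so pairing is avoided: the ground state is high-spin.
Configuration: t₂g³ eg².
Orbital CFSE = 0.0Δo = 0.0 × 18300 = 0 cm⁻¹.
High-spin has no excess pairs, so no pairing correction applies.

0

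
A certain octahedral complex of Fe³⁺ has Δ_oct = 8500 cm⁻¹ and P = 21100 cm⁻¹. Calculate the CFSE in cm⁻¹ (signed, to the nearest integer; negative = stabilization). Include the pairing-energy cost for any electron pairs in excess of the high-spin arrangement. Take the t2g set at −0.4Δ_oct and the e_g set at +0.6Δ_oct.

0

Group 8 minus oxidation state +3 gives a d⁵ configuration for Fe³⁺.
Δ_oct < P, so pairing is avoided: the ground state is high-spin.
That gives t2g^3 e_g^2.
Orbital CFSE = 0.0Δ_oct = 0.0 × 8500 = 0 cm⁻¹.
High-spin has no excess pairs, so no pairing correction applies.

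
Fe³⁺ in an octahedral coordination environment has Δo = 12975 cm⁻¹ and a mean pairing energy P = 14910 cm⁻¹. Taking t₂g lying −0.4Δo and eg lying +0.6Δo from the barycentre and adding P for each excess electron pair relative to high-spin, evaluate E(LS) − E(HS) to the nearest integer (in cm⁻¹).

Fe is in group 8, so Fe³⁺ is d⁵ (8 − 3 = 5).
In the high-spin limit (t₂g³ eg²) the orbital term is 0.0Δo = 0 cm⁻¹, with no excess pairing.
Low-spin t₂g⁵ eg⁰ gives -2.0Δo = -25950 cm⁻¹, but forming 2 extra pairs costs 2P = 29820 cm⁻¹, so E(LS) = -25950 + 29820 = 3870 cm⁻¹.
The difference is 3870 − (0) = 3870 cm⁻¹, so high-spin lies lower.

3870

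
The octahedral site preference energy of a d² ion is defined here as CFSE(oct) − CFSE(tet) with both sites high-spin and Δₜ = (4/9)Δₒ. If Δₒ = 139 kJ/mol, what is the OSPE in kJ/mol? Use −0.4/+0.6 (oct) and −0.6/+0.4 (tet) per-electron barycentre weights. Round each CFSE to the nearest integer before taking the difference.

In an octahedral site d² (HS) is t₂g² eg⁰, giving CFSE(oct) = -0.8Δₒ = -111 kJ/mol.
In a tetrahedral site the filling is e² t₂⁰: CFSE(tet) = -1.2Δₜ = -1.2 × (4/9)(139) = -74 kJ/mol.
Subtracting, OSPE = -111 − (-74) = -37 kJ/mol.

-37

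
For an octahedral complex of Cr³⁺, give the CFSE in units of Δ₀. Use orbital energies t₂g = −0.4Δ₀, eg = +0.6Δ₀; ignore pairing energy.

Group 6 minus oxidation state +3 gives a d³ configuration for Cr³⁺.
For octahedral d³ the high- and low-spin configurations coincide.
Configuration: t₂g³ eg⁰.
CFSE = 3(-0.4Δ₀) + 0(0.6Δ₀) = -1.2Δ₀ + 0.0Δ₀ = -1.2Δ₀.

-1.2 Δ₀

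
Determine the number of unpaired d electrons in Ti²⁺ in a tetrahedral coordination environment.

2

Ti²⁺: group 4, so d-count = 4 − 2 = 2.
With tetrahedral geometry the complex is necessarily high-spin.
Configuration: e^2 t2^0, giving 2 unpaired electrons.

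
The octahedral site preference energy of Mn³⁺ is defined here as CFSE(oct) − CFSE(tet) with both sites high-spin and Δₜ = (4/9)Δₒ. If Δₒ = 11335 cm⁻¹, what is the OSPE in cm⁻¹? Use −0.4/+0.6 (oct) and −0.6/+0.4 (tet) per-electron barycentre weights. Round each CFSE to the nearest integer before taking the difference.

Mn sits in group 7; removing 3 electrons leaves Mn³⁺ with 7 − 3 = 4 d electrons.
Octahedral (high-spin): t2g^3 e_g^1, CFSE = 3(−0.4) + 1(+0.6) = -0.6Δₒ = -0.6 × 11335 = -6801 cm⁻¹.
Tetrahedral e^2 t2^2 gives -0.4Δₜ = -0.4 × (4/9) × 11335 = -2015 cm⁻¹.
OSPE = CFSE(oct) − CFSE(tet) = -6801 − (-2015) = -4786 cm⁻¹.

-4786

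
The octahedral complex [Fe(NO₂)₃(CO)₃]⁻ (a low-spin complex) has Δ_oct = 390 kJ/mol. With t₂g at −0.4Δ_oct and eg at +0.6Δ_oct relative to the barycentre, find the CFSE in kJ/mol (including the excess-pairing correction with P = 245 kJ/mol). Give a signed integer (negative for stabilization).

Ligand charges: 3×(-1) from NO₂⁻ and 3×(+0) from CO sum to -3; with overall charge -1, Fe is +2.
Fe is in group 8, so Fe²⁺ is d⁶ (8 − 2 = 6).
Electron filling gives t₂g⁶ eg⁰.
Orbital CFSE = 6(-0.4) + 0(0.6) = -2.4Δ_oct = -2.4 × 390 = -936 kJ/mol.
Relative to high-spin t₂g⁴ eg² (1 paired), the low-spin configuration has 2 additional pairs, contributing +2 × 245 = +490 kJ/mol.
Overall CFSE = -936 + 490 = -446 kJ/mol.

-446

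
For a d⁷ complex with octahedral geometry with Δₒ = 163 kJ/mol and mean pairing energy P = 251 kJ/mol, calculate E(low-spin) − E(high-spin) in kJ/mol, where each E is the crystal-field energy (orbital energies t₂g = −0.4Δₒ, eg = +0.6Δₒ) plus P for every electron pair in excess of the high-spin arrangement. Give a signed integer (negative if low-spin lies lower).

High-spin: t₂g⁵ eg², CFSE = -0.8Δₒ = -130 kJ/mol.
Low-spin t₂g⁶ eg¹ gives -1.8Δₒ = -293 kJ/mol, but forming 1 extra pair costs 1P = 251 kJ/mol, so E(LS) = -293 + 251 = -42 kJ/mol.
The difference is -42 − (-130) = 88 kJ/mol, so high-spin lies lower.

88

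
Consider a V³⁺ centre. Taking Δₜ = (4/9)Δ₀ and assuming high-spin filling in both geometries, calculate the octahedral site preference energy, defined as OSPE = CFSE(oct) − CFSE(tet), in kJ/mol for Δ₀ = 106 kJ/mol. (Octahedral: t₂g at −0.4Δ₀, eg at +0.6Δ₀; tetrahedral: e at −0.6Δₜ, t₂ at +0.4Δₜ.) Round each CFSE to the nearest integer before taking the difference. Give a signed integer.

V is in group 5, so V³⁺ is d² (5 − 3 = 2).
Octahedral high-spin t₂g² eg⁰: CFSE = -0.8 × 106 = -85 kJ/mol.
Tetrahedral e² t₂⁰ gives -1.2Δₜ = -1.2 × (4/9) × 106 = -57 kJ/mol.
OSPE = -85 − (-57) = -28 kJ/mol.

-28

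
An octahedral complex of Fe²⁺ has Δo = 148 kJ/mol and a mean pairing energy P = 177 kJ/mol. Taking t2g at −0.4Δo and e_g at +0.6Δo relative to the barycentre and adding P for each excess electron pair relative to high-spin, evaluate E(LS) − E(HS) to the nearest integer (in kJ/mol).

Group 8 minus oxidation state +2 gives a d⁶ configuration for Fe²⁺.
High-spin: t2g^4 e_g^2, CFSE = -0.4Δo = -59 kJ/mol.
For low-spin the configuration is t2g^6 e_g^0: orbital energy -2.4 × 148 = -355 kJ/mol, and 2 additional pairs relative to high-spin add 354 kJ/mol, giving -1 kJ/mol.
Thus E(LS) − E(HS) = 58 kJ/mol.

58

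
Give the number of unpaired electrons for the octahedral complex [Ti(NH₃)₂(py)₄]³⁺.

1

Ligand charges: 2×(+0) from NH₃ and 4×(+0) from py sum to +0; with overall charge +3, Ti is +3.
Ti is in group 4, so Ti³⁺ is d¹ (4 − 3 = 1).
Configuration: t2g^1 e_g^0, giving 1 unpaired electron.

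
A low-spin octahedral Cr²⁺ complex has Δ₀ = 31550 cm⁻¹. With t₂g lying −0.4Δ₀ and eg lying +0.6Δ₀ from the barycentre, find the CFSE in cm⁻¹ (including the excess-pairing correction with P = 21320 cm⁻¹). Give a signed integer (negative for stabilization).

Cr is in group 6, so Cr²⁺ is d⁴ (6 − 2 = 4).
The d⁴ electrons fill as t₂g⁴ eg⁰.
Orbital CFSE = 4(-0.4) + 0(0.6) = -1.6Δ₀ = -1.6 × 31550 = -50480 cm⁻¹.
Pairing penalty: 1 pair vs 0 in the high-spin reference → 1 extra × P = 21320 cm⁻¹.
Net CFSE = -50480 + 21320 = -29160 cm⁻¹.

-29160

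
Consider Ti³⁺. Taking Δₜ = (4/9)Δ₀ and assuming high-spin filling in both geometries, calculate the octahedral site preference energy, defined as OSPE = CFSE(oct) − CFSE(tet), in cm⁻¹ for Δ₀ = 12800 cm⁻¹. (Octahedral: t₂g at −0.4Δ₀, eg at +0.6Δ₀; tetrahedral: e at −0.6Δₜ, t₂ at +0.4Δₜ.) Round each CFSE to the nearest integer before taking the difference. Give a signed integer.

Group 4 minus oxidation state +3 gives a d¹ configuration for Ti³⁺.
Octahedral (high-spin): t₂g¹ eg⁰, CFSE = 1(−0.4) + 0(+0.6) = -0.4Δ₀ = -0.4 × 12800 = -5120 cm⁻¹.
Tetrahedral: e¹ t₂⁰, CFSE = 1(−0.6) + 0(+0.4) = -0.6Δₜ = -0.6 × (4/9) × 12800 = -3413 cm⁻¹.
Subtracting, OSPE = -5120 − (-3413) = -1707 cm⁻¹.

-1707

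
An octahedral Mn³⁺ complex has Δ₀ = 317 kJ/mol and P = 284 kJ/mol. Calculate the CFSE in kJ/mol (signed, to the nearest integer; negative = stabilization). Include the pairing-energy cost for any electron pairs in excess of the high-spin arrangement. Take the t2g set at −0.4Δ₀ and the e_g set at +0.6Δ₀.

-223

Mn³⁺: group 7, so d-count = 7 − 3 = 4.
Since Δ₀ = 317 kJ/mol > P = 284 kJ/mol, the complex adopts the low-spin configuration.
That gives t2g^4 e_g^0.
Orbital CFSE = -1.6Δ₀ = -1.6 × 317 = -507 kJ/mol.
Excess pairs vs high-spin: 1 − 0 = 1; pairing cost = +284 kJ/mol.
Net CFSE = -507 + 284 = -223 kJ/mol.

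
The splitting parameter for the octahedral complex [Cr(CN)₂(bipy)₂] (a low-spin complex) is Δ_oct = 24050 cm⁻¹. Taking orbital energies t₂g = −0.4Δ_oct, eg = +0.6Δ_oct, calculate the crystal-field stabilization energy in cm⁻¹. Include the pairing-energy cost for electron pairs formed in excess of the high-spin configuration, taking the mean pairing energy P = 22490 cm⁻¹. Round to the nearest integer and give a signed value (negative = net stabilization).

Ligand charges: 2×(-1) from CN⁻ and 2×(+0) from bipy sum to -2; with overall charge +0, Cr is +2.
Cr sits in group 6; removing 2 electrons leaves Cr²⁺ with 6 − 2 = 4 d electrons.
Configuration: t₂g⁴ eg⁰.
Orbital CFSE = 4(-0.4) + 0(0.6) = -1.6Δ_oct = -1.6 × 24050 = -38480 cm⁻¹.
High-spin d⁴ would be t₂g³ eg¹ with 0 pairs; low-spin has 1, so 1 excess pair costs +1P = +22490 cm⁻¹.
Overall CFSE = -38480 + 22490 = -15990 cm⁻¹.

-15990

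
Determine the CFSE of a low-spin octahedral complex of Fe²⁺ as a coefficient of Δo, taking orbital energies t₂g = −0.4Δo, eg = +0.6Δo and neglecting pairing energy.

-2.4 Δo

Fe²⁺: group 8, so d-count = 8 − 2 = 6.
Configuration: t₂g⁶ eg⁰.
CFSE = 6(-0.4Δo) + 0(0.6Δo) = -2.4Δo + 0.0Δo = -2.4Δo.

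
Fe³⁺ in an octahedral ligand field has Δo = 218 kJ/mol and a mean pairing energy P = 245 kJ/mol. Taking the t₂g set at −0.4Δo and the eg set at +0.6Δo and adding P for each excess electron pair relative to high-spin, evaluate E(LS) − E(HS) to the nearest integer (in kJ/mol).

Fe sits in group 8; removing 3 electrons leaves Fe³⁺ with 8 − 3 = 5 d electrons.
In the high-spin limit (t₂g³ eg²) the orbital term is 0.0Δo = 0 kJ/mol, with no excess pairing.
For low-spin the configuration is t₂g⁵ eg⁰: orbital energy -2.0 × 218 = -436 kJ/mol, and 2 additional pairs relative to high-spin add 490 kJ/mol, giving 54 kJ/mol.
Thus E(LS) − E(HS) = 54 kJ/mol.

54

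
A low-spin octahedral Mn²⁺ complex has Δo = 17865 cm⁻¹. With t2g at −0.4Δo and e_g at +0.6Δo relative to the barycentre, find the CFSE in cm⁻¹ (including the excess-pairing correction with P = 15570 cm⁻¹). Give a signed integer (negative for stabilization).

Mn sits in group 7; removing 2 electrons leaves Mn²⁺ with 7 − 2 = 5 d electrons.
The d⁵ electrons fill as t2g^5 e_g^0.
The orbital stabilization is -2.0Δo = -2.0 × 17865 = -35730 cm⁻¹.
High-spin d⁵ would be t2g^3 e_g^2 with 0 pairs; low-spin has 2, so 2 excess pairs cost +2P = +31140 cm⁻¹.
Combining: -35730 + 31140 = -4590 cm⁻¹.

-4590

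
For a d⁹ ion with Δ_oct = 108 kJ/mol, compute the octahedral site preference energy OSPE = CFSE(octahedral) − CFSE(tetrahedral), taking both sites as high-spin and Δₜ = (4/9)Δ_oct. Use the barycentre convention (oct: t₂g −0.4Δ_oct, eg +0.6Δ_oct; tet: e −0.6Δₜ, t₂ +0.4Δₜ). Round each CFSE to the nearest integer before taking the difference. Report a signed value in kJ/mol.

Octahedral high-spin t₂g⁶ eg³: CFSE = -0.6 × 108 = -65 kJ/mol.
Tetrahedral e⁴ t₂⁵ gives -0.4Δₜ = -0.4 × (4/9) × 108 = -19 kJ/mol.
Subtracting, OSPE = -65 − (-19) = -46 kJ/mol.

-46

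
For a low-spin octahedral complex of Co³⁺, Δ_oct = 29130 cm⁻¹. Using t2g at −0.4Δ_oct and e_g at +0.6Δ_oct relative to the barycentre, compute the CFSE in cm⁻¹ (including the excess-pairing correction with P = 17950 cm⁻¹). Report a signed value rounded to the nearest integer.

Co sits in group 9; removing 3 electrons leaves Co³⁺ with 9 − 3 = 6 d electrons.
The d⁶ electrons fill as t2g^6 e_g^0.
The orbital stabilization is -2.4Δ_oct = -2.4 × 29130 = -69912 cm⁻¹.
Pairing penalty: 3 pairs vs 1 in the high-spin reference → 2 extra × P = 35900 cm⁻¹.
Net CFSE = -69912 + 35900 = -34012 cm⁻¹.

-34012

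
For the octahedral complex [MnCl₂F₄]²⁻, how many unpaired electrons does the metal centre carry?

Ligand charges: 2×(-1) from Cl⁻ and 4×(-1) from F⁻ sum to -6; with overall charge -2, Mn is +4.
Group 7 minus oxidation state +4 gives a d³ configuration for Mn⁴⁺.
Configuration: t₂g³ eg⁰, giving 3 unpaired electrons.

3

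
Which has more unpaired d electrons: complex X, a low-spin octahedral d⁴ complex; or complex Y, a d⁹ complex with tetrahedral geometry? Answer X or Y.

X: t₂g⁴ eg⁰ → 2 unpaired.
Y: Tetrahedral splitting is small, so the complex is high-spin; e⁴ t₂⁵ → 1 unpaired.
So X has more unpaired electrons.

X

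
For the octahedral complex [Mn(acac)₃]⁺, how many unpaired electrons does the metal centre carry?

Each acac⁻ contributes -1; 3 × (-1) = -3. With overall charge +1, Mn is in the +4 oxidation state.
Mn is in group 7, so Mn⁴⁺ is d³ (7 − 4 = 3).
For octahedral d³ the high- and low-spin configurations coincide.
Configuration: t2g^3 e_g^0, giving 3 unpaired electrons.

3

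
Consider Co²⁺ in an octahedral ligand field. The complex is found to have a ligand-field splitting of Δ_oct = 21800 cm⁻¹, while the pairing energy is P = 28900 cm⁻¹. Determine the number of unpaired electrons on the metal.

Co²⁺: group 9, so d-count = 9 − 2 = 7.
Here Δ_oct < P (21800 < 28900), so the high-spin state is favoured.
Configuration: t₂g⁵ eg².
Unpaired electrons: 3.

3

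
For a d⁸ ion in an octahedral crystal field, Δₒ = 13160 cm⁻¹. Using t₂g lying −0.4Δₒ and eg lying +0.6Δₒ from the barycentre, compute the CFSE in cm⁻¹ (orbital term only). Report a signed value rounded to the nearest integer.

For octahedral d⁸ the high- and low-spin configurations coincide.
Electron filling gives t₂g⁶ eg².
CFSE(orbital) = 6×(-0.4Δₒ) + 2×(0.6Δₒ) = -1.2Δₒ; with Δₒ = 13160 cm⁻¹ that is -15792 cm⁻¹.

-15792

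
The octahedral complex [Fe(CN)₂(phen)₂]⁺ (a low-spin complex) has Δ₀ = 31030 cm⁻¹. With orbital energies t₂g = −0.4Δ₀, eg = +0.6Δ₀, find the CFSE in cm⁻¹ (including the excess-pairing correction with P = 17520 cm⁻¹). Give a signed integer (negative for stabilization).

Ligand charges: 2×(-1) from CN⁻ and 2×(+0) from phen sum to -2; with overall charge +1, Fe is +3.
Group 8 minus oxidation state +3 gives a d⁵ configuration for Fe³⁺.
Electron filling gives t₂g⁵ eg⁰.
The orbital stabilization is -2.0Δ₀ = -2.0 × 31030 = -62060 cm⁻¹.
Pairing penalty: 2 pairs vs 0 in the high-spin reference → 2 extra × P = 35040 cm⁻¹.
Net CFSE = -62060 + 35040 = -27020 cm⁻¹.

-27020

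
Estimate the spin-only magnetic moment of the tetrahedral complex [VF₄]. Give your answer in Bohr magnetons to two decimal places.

Each F⁻ contributes -1; 4 × (-1) = -4. With overall charge +0, V is in the +4 oxidation state.
V⁴⁺: group 5, so d-count = 5 − 4 = 1.
Tetrahedral fields are weak (Δₜ ≈ 4/9 Δₒ), so electrons fill high-spin.
Configuration: e^1 t2^0 → 1 unpaired electron.
μ(spin-only) = √[1(1+2)] = √3 ≈ 1.73 Bohr magnetons.

1.73 Bohr magnetons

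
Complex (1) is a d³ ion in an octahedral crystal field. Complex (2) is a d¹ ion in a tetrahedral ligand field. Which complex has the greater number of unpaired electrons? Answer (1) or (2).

(1): For octahedral d³ the high- and low-spin configurations coincide; t₂g³ eg⁰ → 3 unpaired.
(2): Tetrahedral splitting is small, so the complex is high-spin; e¹ t₂⁰ → 1 unpaired.
So (1) has more unpaired electrons.

(1)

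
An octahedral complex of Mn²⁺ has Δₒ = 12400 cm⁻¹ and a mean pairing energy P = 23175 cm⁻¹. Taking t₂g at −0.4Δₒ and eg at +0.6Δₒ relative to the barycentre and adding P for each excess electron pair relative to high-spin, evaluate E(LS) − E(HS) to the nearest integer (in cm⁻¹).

21550

Mn sits in group 7; removing 2 electrons leaves Mn²⁺ with 7 − 2 = 5 d electrons.
High-spin d⁵ fills as t₂g³ eg² with CFSE 3(−0.4) + 2(+0.6) = 0.0Δₒ = 0 cm⁻¹.
For low-spin the configuration is t₂g⁵ eg⁰: orbital energy -2.0 × 12400 = -24800 cm⁻¹, and 2 additional pairs relative to high-spin add 46350 cm⁻¹, giving 21550 cm⁻¹.
The difference is 21550 − (0) = 21550 cm⁻¹, so high-spin lies lower.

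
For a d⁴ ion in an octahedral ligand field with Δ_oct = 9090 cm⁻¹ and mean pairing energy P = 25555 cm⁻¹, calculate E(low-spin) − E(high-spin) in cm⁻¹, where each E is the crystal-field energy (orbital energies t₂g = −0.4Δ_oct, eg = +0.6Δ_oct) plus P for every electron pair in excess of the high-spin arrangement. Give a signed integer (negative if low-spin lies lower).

16465

High-spin: t₂g³ eg¹, CFSE = -0.6Δ_oct = -5454 cm⁻¹.
For low-spin the configuration is t₂g⁴ eg⁰: orbital energy -1.6 × 9090 = -14544 cm⁻¹, and 1 additional pair relative to high-spin adds 25555 cm⁻¹, giving 11011 cm⁻¹.
The difference is 11011 − (-5454) = 16465 cm⁻¹, so high-spin lies lower.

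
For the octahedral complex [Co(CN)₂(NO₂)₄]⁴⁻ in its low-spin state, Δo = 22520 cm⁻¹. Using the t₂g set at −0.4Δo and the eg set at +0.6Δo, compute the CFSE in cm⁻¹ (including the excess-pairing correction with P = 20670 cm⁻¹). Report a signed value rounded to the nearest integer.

Ligand charges: 2×(-1) from CN⁻ and 4×(-1) from NO₂⁻ sum to -6; with overall charge -4, Co is +2.
Co²⁺: group 9, so d-count = 9 − 2 = 7.
The d⁷ electrons fill as t₂g⁶ eg¹.
Orbital CFSE = 6(-0.4) + 1(0.6) = -1.8Δo = -1.8 × 22520 = -40536 cm⁻¹.
Relative to high-spin t₂g⁵ eg² (2 paired), the low-spin configuration has 1 additional pair, contributing +1 × 20670 = +20670 cm⁻¹.
Overall CFSE = -40536 + 20670 = -19866 cm⁻¹.

-19866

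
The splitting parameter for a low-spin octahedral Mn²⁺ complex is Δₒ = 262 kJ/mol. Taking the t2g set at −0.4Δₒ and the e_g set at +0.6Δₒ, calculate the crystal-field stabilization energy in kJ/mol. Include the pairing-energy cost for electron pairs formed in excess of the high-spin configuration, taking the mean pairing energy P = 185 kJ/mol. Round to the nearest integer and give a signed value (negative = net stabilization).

-154

Mn sits in group 7; removing 2 electrons leaves Mn²⁺ with 7 − 2 = 5 d electrons.
Configuration: t2g^5 e_g^0.
The orbital stabilization is -2.0Δₒ = -2.0 × 262 = -524 kJ/mol.
Relative to high-spin t2g^3 e_g^2 (0 paired), the low-spin configuration has 2 additional pairs, contributing +2 × 185 = +370 kJ/mol.
Net CFSE = -524 + 370 = -154 kJ/mol.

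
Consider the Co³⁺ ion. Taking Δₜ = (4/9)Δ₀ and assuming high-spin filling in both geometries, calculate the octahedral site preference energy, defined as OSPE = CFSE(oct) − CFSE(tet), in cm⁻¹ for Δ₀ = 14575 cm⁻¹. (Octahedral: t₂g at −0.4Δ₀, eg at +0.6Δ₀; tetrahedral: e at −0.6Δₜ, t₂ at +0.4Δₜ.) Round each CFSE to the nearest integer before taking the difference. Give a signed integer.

Co sits in group 9; removing 3 electrons leaves Co³⁺ with 9 − 3 = 6 d electrons.
Octahedral (high-spin): t₂g⁴ eg², CFSE = 4(−0.4) + 2(+0.6) = -0.4Δ₀ = -0.4 × 14575 = -5830 cm⁻¹.
In a tetrahedral site the filling is e³ t₂³: CFSE(tet) = -0.6Δₜ = -0.6 × (4/9)(14575) = -3887 cm⁻¹.
OSPE = CFSE(oct) − CFSE(tet) = -5830 − (-3887) = -1943 cm⁻¹.

-1943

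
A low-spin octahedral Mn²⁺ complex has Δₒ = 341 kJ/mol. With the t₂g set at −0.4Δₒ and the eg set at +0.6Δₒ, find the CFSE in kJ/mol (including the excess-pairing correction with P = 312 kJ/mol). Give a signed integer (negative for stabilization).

-58

Mn²⁺: group 7, so d-count = 7 − 2 = 5.
Electron filling gives t₂g⁵ eg⁰.
Orbital CFSE = 5(-0.4) + 0(0.6) = -2.0Δₒ = -2.0 × 341 = -682 kJ/mol.
Relative to high-spin t₂g³ eg² (0 paired), the low-spin configuration has 2 additional pairs, contributing +2 × 312 = +624 kJ/mol.
Overall CFSE = -682 + 624 = -58 kJ/mol.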